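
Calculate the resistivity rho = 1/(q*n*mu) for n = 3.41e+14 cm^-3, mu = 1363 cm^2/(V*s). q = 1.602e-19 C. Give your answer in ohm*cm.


Step 1: sigma = q * n * mu = 1.602e-19 * 3.41e+14 * 1363 = 7.44582e-02 S/cm
Step 2: rho = 1 / sigma = 1 / 7.44582e-02 = 13.43 ohm*cm

13.43


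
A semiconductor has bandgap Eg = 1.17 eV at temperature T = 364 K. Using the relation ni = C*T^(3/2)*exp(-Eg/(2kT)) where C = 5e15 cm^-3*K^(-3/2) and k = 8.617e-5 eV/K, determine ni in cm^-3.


Step 1: Compute kT = 8.617e-5 * 364 = 0.03136588 eV
Step 2: Exponent = -Eg/(2kT) = -1.17/(2*0.03136588) = -18.65084
Step 3: T^(3/2) = 364^1.5 = 6944.68
Step 4: ni = 5e15 * 6944.68 * exp(-18.65084) = 2.76e+11 cm^-3

2.76e+11


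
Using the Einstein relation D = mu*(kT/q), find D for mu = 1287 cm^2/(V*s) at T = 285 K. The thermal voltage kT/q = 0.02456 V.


Step 1: D = mu * (kT/q)
Step 2: D = 1287 * 0.02456
Step 3: D = 31.61 cm^2/s

31.61


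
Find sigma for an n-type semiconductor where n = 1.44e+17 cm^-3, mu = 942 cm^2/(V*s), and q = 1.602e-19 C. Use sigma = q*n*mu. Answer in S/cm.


Step 1: sigma = q * n * mu
Step 2: sigma = 1.602e-19 * 1.44e+17 * 942
Step 3: sigma = 2.173e+01 S/cm

2.173e+01


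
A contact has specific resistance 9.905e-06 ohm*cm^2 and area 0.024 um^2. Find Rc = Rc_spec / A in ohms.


Step 1: Convert area to cm^2: 0.024 um^2 = 2.4000e-10 cm^2
Step 2: Rc = Rc_spec / A = 9.905e-06 / 2.4000e-10
Step 3: Rc = 4.13e+04 ohms

4.13e+04


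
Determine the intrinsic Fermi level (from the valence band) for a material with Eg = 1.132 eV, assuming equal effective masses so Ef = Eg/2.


Step 1: For an intrinsic semiconductor, the Fermi level sits at midgap.
Step 2: Ef = Eg / 2 = 1.132 / 2 = 0.566 eV

0.566


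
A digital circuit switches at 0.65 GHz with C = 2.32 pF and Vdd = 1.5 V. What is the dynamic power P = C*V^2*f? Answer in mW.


Step 1: V^2 = 1.5^2 = 2.25 V^2
Step 2: P = C*V^2*f = 2.32e-12 F * 2.25 * 0.65e9 Hz
Step 3: P = 3.393e-03 W
Step 4: P = 3.393 mW

3.393


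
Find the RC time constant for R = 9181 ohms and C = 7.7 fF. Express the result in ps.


Step 1: tau = R * C
Step 2: tau = 9181 * 7.7 fF = 9181 * 7.7e-15 F
Step 3: tau = 7.06937e-11 s = 70.6937 ps

70.6937


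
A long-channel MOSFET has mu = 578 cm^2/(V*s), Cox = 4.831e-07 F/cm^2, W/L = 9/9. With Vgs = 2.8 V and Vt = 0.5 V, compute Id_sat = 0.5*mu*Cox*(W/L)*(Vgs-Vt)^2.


Step 1: Overdrive voltage Vov = Vgs - Vt = 2.8 - 0.5 = 2.3 V
Step 2: W/L = 9/9 = 1
Step 3: Id = 0.5 * 578 * 4.831e-07 * 1 * 2.3^2
Step 4: Id = 7.39e-04 A

7.39e-04


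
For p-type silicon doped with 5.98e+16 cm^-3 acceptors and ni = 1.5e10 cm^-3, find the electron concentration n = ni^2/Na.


Step 1: Majority hole concentration p ≈ Na = 5.98e+16 cm^-3
Step 2: n = ni^2 / Na = (1.5e10)^2 / 5.98e+16
Step 3: n = 3.76e+03 cm^-3

3.76e+03


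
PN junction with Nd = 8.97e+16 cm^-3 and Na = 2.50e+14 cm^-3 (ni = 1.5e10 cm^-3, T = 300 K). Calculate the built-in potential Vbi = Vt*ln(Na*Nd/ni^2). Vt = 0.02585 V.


Step 1: Compute Na*Nd/ni^2 = 2.50e+14 * 8.97e+16 / (1.5e10)^2 = 9.9667e+10
Step 2: ln(9.9667e+10) = 25.3251
Step 3: Vbi = 0.02585 * 25.3251 = 0.655 V

0.655


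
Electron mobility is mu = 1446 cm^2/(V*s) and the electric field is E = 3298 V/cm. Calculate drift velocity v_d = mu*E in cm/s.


Step 1: v_d = mu * E
Step 2: v_d = 1446 * 3298 = 4768908
Step 3: v_d = 4.77e+06 cm/s

4.77e+06


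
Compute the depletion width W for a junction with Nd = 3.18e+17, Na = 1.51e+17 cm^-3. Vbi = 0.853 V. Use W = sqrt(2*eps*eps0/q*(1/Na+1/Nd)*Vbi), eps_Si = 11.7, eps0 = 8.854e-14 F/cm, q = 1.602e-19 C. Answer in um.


Step 1: 1/Na + 1/Nd = 1/1.51e+17 + 1/3.18e+17 = 9.76717e-18
Step 2: 2*eps*eps0/q = 2*11.7*8.854e-14/1.602e-19 = 1.293281e+07
Step 3: W^2 = 1.293281e+07 * 9.76717e-18 * 0.853 = 1.07748e-10
Step 4: W = sqrt(1.07748e-10) = 1.038e-05 cm = 0.1038 um

0.1038


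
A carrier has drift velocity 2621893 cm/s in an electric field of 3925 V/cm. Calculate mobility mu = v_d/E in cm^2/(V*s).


Step 1: mu = v_d / E
Step 2: mu = 2621893 / 3925
Step 3: mu = 668.0 cm^2/(V*s)

668.0


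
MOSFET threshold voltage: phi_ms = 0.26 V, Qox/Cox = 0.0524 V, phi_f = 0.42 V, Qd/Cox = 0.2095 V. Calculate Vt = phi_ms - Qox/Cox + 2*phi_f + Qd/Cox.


Step 1: Vt = phi_ms - Qox/Cox + 2*phi_f + Qd/Cox
Step 2: Vt = 0.26 - 0.0524 + 2*0.42 + 0.2095
Step 3: Vt = 0.26 - 0.0524 + 0.84 + 0.2095
Step 4: Vt = 1.2571 V

1.2571


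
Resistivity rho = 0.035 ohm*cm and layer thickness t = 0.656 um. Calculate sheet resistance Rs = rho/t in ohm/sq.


Step 1: Convert thickness to cm: t = 0.656 um = 6.5600e-05 cm
Step 2: Rs = rho / t = 0.035 / 6.5600e-05
Step 3: Rs = 533.5 ohm/sq

533.5


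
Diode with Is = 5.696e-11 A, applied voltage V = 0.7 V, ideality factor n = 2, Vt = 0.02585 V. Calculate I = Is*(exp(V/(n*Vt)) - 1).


Step 1: V/(n*Vt) = 0.7/(2*0.02585) = 13.5397
Step 2: exp(13.5397) = 7.5896e+05
Step 3: I = 5.696e-11 * (7.5896e+05 - 1) = 4.32e-05 A

4.32e-05


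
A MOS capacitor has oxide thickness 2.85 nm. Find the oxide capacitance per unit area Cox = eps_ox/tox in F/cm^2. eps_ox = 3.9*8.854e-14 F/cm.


Step 1: eps_ox = 3.9 * 8.854e-14 = 3.45306e-13 F/cm
Step 2: tox in cm = 2.85 nm * 1e-7 = 2.8500e-07 cm
Step 3: Cox = 3.45306e-13 / 2.8500e-07 = 1.21e-06 F/cm^2

1.21e-06


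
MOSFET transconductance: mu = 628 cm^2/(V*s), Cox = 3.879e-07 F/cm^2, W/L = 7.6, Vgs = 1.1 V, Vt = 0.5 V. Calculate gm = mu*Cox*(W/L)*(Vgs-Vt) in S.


Step 1: Vov = Vgs - Vt = 1.1 - 0.5 = 0.6 V
Step 2: gm = mu * Cox * (W/L) * Vov
Step 3: gm = 628 * 3.879e-07 * 7.6 * 0.6 = 1.11e-03 S

1.11e-03


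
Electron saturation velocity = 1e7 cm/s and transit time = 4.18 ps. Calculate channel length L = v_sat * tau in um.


Step 1: tau in seconds = 4.18 ps * 1e-12 = 4.1800e-12 s
Step 2: L = v_sat * tau = 1e7 * 4.1800e-12 = 4.1800e-05 cm
Step 3: L in um = 4.1800e-05 * 1e4 = 0.418 um

0.418


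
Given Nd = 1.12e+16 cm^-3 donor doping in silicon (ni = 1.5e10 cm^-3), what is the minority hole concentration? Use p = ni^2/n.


Step 1: Since Nd >> ni, n ≈ Nd = 1.12e+16 cm^-3
Step 2: p = ni^2 / n = (1.5e10)^2 / 1.12e+16
Step 3: p = 2.25e20 / 1.12e+16 = 2.01e+04 cm^-3

2.01e+04


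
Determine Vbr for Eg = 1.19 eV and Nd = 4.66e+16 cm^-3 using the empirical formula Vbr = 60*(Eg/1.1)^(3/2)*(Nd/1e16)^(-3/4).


Step 1: Eg/1.1 = 1.19/1.1 = 1.081818
Step 2: (Eg/1.1)^1.5 = 1.081818^1.5 = 1.125204
Step 3: (Nd/1e16)^(-0.75) = (4.66)^(-0.75) = 0.315290
Step 4: Vbr = 60 * 1.125204 * 0.315290 = 21.3 V

21.3


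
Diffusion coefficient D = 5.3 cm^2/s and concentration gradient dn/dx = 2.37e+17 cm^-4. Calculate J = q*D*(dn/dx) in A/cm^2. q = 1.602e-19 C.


Step 1: J = q * D * (dn/dx)
Step 2: J = 1.602e-19 * 5.3 * 2.37e+17
Step 3: J = 2.01e-01 A/cm^2

2.01e-01


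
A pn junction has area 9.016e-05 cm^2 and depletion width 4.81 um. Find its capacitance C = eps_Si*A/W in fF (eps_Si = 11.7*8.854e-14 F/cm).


Step 1: eps_Si = 11.7 * 8.854e-14 = 1.035918e-12 F/cm
Step 2: W in cm = 4.81 * 1e-4 = 4.81e-04 cm
Step 3: C = 1.035918e-12 * 9.016e-05 / 4.81e-04 = 1.941754e-13 F
Step 4: C = 194.18 fF

194.18


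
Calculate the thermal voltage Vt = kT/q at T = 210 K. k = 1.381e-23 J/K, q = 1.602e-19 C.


Step 1: kT = 1.381e-23 * 210 = 2.9001e-21 J
Step 2: Vt = kT/q = 2.9001e-21 / 1.602e-19
Step 3: Vt = 0.0181 V

0.0181


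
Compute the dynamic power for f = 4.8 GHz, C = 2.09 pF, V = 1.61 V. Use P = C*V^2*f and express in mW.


Step 1: V^2 = 1.61^2 = 2.5921 V^2
Step 2: P = C*V^2*f = 2.09e-12 F * 2.5921 * 4.8e9 Hz
Step 3: P = 2.60039472e-02 W
Step 4: P = 26.004 mW

26.004


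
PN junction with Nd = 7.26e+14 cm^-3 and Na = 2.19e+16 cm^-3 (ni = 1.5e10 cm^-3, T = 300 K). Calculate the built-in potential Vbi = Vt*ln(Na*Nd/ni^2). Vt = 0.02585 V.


Step 1: Compute Na*Nd/ni^2 = 2.19e+16 * 7.26e+14 / (1.5e10)^2 = 7.0664e+10
Step 2: ln(7.0664e+10) = 24.9812
Step 3: Vbi = 0.02585 * 24.9812 = 0.646 V

0.646


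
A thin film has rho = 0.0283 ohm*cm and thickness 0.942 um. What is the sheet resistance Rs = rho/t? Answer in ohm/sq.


Step 1: Convert thickness to cm: t = 0.942 um = 9.4200e-05 cm
Step 2: Rs = rho / t = 0.0283 / 9.4200e-05
Step 3: Rs = 300.4 ohm/sq

300.4


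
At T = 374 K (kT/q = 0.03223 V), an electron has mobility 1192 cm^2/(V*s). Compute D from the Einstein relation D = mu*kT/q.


Step 1: D = mu * (kT/q)
Step 2: D = 1192 * 0.03223
Step 3: D = 38.42 cm^2/s

38.42


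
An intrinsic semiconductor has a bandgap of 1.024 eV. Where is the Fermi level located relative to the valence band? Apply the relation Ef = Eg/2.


Step 1: For an intrinsic semiconductor, the Fermi level sits at midgap.
Step 2: Ef = Eg / 2 = 1.024 / 2 = 0.512 eV

0.512


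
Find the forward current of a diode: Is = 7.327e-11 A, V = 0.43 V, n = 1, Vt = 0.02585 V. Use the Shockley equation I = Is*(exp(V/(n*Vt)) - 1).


Step 1: V/(n*Vt) = 0.43/(1*0.02585) = 16.6344
Step 2: exp(16.6344) = 1.6758e+07
Step 3: I = 7.327e-11 * (1.6758e+07 - 1) = 1.23e-03 A

1.23e-03


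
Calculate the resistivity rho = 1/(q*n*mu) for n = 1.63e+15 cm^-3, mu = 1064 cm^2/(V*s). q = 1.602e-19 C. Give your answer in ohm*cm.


Step 1: sigma = q * n * mu = 1.602e-19 * 1.63e+15 * 1064 = 2.77838e-01 S/cm
Step 2: rho = 1 / sigma = 1 / 2.77838e-01 = 3.599 ohm*cm

3.599


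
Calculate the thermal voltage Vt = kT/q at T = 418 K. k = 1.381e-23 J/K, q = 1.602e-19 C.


Step 1: kT = 1.381e-23 * 418 = 5.77258e-21 J
Step 2: Vt = kT/q = 5.77258e-21 / 1.602e-19
Step 3: Vt = 0.03603 V

0.03603


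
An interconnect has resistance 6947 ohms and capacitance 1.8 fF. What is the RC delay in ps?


Step 1: tau = R * C
Step 2: tau = 6947 * 1.8 fF = 6947 * 1.8e-15 F
Step 3: tau = 1.25046e-11 s = 12.5046 ps

12.5046


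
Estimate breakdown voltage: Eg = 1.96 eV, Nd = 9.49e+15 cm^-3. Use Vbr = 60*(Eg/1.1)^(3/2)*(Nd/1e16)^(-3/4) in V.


Step 1: Eg/1.1 = 1.96/1.1 = 1.781818
Step 2: (Eg/1.1)^1.5 = 1.781818^1.5 = 2.378455
Step 3: (Nd/1e16)^(-0.75) = (0.949)^(-0.75) = 1.040041
Step 4: Vbr = 60 * 2.378455 * 1.040041 = 148.4 V

148.4


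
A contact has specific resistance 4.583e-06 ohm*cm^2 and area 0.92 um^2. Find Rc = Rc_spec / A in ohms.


Step 1: Convert area to cm^2: 0.92 um^2 = 9.2000e-09 cm^2
Step 2: Rc = Rc_spec / A = 4.583e-06 / 9.2000e-09
Step 3: Rc = 4.98e+02 ohms

4.98e+02


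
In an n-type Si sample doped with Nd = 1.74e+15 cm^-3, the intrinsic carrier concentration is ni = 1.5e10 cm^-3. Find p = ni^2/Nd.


Step 1: Since Nd >> ni, n ≈ Nd = 1.74e+15 cm^-3
Step 2: p = ni^2 / n = (1.5e10)^2 / 1.74e+15
Step 3: p = 2.25e20 / 1.74e+15 = 1.29e+05 cm^-3

1.29e+05


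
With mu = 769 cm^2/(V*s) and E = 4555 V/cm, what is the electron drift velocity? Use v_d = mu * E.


Step 1: v_d = mu * E
Step 2: v_d = 769 * 4555 = 3502795
Step 3: v_d = 3.50e+06 cm/s

3.50e+06


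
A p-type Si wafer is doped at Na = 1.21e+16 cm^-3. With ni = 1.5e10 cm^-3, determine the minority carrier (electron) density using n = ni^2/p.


Step 1: Majority hole concentration p ≈ Na = 1.21e+16 cm^-3
Step 2: n = ni^2 / Na = (1.5e10)^2 / 1.21e+16
Step 3: n = 1.86e+04 cm^-3

1.86e+04


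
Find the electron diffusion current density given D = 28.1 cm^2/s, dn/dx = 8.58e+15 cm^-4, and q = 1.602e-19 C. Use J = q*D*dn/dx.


Step 1: J = q * D * (dn/dx)
Step 2: J = 1.602e-19 * 28.1 * 8.58e+15
Step 3: J = 3.86e-02 A/cm^2

3.86e-02


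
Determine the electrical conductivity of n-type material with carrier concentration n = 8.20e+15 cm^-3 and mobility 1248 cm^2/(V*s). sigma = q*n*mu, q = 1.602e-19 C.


Step 1: sigma = q * n * mu
Step 2: sigma = 1.602e-19 * 8.20e+15 * 1248
Step 3: sigma = 1.639e+00 S/cm

1.639e+00


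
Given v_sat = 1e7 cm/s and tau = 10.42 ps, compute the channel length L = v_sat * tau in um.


Step 1: tau in seconds = 10.42 ps * 1e-12 = 1.0420e-11 s
Step 2: L = v_sat * tau = 1e7 * 1.0420e-11 = 1.0420e-04 cm
Step 3: L in um = 1.0420e-04 * 1e4 = 1.042 um

1.042


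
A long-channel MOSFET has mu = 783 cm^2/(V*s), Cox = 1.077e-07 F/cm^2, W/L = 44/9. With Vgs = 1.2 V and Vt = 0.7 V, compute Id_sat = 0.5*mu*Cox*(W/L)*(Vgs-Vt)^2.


Step 1: Overdrive voltage Vov = Vgs - Vt = 1.2 - 0.7 = 0.5 V
Step 2: W/L = 44/9 = 4.88889
Step 3: Id = 0.5 * 783 * 1.077e-07 * 4.88889 * 0.5^2
Step 4: Id = 5.15e-05 A

5.15e-05


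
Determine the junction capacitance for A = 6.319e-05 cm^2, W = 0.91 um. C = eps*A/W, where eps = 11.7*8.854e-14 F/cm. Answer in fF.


Step 1: eps_Si = 11.7 * 8.854e-14 = 1.035918e-12 F/cm
Step 2: W in cm = 0.91 * 1e-4 = 9.10e-05 cm
Step 3: C = 1.035918e-12 * 6.319e-05 / 9.10e-05 = 7.193369e-13 F
Step 4: C = 719.34 fF

719.34


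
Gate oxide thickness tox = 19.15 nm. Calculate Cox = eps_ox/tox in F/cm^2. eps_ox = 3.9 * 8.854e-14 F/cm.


Step 1: eps_ox = 3.9 * 8.854e-14 = 3.45306e-13 F/cm
Step 2: tox in cm = 19.15 nm * 1e-7 = 1.9150e-06 cm
Step 3: Cox = 3.45306e-13 / 1.9150e-06 = 1.80e-07 F/cm^2

1.80e-07


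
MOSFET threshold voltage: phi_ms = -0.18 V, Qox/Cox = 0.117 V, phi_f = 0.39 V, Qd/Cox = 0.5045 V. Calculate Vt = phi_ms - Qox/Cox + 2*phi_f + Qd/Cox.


Step 1: Vt = phi_ms - Qox/Cox + 2*phi_f + Qd/Cox
Step 2: Vt = -0.18 - 0.117 + 2*0.39 + 0.5045
Step 3: Vt = -0.18 - 0.117 + 0.78 + 0.5045
Step 4: Vt = 0.9875 V

0.9875


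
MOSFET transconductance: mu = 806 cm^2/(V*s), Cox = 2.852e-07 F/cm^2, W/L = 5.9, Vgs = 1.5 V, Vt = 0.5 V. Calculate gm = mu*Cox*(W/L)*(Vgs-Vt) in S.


Step 1: Vov = Vgs - Vt = 1.5 - 0.5 = 1.0 V
Step 2: gm = mu * Cox * (W/L) * Vov
Step 3: gm = 806 * 2.852e-07 * 5.9 * 1.0 = 1.36e-03 S

1.36e-03


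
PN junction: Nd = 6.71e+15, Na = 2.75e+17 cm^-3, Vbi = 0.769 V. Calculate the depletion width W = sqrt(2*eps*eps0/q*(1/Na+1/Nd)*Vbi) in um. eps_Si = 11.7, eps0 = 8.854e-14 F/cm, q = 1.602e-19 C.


Step 1: 1/Na + 1/Nd = 1/2.75e+17 + 1/6.71e+15 = 1.52668e-16
Step 2: 2*eps*eps0/q = 2*11.7*8.854e-14/1.602e-19 = 1.293281e+07
Step 3: W^2 = 1.293281e+07 * 1.52668e-16 * 0.769 = 1.51833e-09
Step 4: W = sqrt(1.51833e-09) = 3.897e-05 cm = 0.3897 um

0.3897


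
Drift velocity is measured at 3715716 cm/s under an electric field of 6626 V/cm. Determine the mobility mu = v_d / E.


Step 1: mu = v_d / E
Step 2: mu = 3715716 / 6626
Step 3: mu = 560.78 cm^2/(V*s)

560.78


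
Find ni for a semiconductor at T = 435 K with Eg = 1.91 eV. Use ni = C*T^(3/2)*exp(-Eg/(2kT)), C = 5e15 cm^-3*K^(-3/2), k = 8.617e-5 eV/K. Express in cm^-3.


Step 1: Compute kT = 8.617e-5 * 435 = 0.03748395 eV
Step 2: Exponent = -Eg/(2kT) = -1.91/(2*0.03748395) = -25.47757
Step 3: T^(3/2) = 435^1.5 = 9072.64
Step 4: ni = 5e15 * 9072.64 * exp(-25.47757) = 3.91e+08 cm^-3

3.91e+08


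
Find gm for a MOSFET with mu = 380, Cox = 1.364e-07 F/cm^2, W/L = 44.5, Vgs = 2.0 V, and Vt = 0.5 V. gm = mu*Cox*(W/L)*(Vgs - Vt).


Step 1: Vov = Vgs - Vt = 2.0 - 0.5 = 1.5 V
Step 2: gm = mu * Cox * (W/L) * Vov
Step 3: gm = 380 * 1.364e-07 * 44.5 * 1.5 = 3.46e-03 S

3.46e-03


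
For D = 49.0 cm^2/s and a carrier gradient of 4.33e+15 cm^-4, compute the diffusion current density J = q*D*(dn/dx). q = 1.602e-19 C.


Step 1: J = q * D * (dn/dx)
Step 2: J = 1.602e-19 * 49.0 * 4.33e+15
Step 3: J = 3.40e-02 A/cm^2

3.40e-02


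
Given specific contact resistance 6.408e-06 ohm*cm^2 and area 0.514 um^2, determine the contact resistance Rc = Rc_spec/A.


Step 1: Convert area to cm^2: 0.514 um^2 = 5.1400e-09 cm^2
Step 2: Rc = Rc_spec / A = 6.408e-06 / 5.1400e-09
Step 3: Rc = 1.25e+03 ohms

1.25e+03


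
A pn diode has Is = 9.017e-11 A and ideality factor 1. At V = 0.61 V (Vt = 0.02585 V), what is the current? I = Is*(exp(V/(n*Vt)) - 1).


Step 1: V/(n*Vt) = 0.61/(1*0.02585) = 23.5977
Step 2: exp(23.5977) = 1.7715e+10
Step 3: I = 9.017e-11 * (1.7715e+10 - 1) = 1.60e+00 A

1.60e+00


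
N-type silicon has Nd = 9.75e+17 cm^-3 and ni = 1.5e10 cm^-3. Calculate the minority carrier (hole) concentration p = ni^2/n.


Step 1: Since Nd >> ni, n ≈ Nd = 9.75e+17 cm^-3
Step 2: p = ni^2 / n = (1.5e10)^2 / 9.75e+17
Step 3: p = 2.25e20 / 9.75e+17 = 2.31e+02 cm^-3

2.31e+02


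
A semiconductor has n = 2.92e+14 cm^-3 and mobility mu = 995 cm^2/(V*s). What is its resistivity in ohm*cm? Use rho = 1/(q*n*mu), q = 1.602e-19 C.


Step 1: sigma = q * n * mu = 1.602e-19 * 2.92e+14 * 995 = 4.65445e-02 S/cm
Step 2: rho = 1 / sigma = 1 / 4.65445e-02 = 21.48 ohm*cm

21.48


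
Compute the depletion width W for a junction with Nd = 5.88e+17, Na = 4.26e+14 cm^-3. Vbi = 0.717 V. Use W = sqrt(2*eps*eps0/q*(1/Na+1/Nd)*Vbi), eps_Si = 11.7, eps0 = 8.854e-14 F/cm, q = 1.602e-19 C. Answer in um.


Step 1: 1/Na + 1/Nd = 1/4.26e+14 + 1/5.88e+17 = 2.34912e-15
Step 2: 2*eps*eps0/q = 2*11.7*8.854e-14/1.602e-19 = 1.293281e+07
Step 3: W^2 = 1.293281e+07 * 2.34912e-15 * 0.717 = 2.17830e-08
Step 4: W = sqrt(2.17830e-08) = 1.476e-04 cm = 1.476 um

1.476


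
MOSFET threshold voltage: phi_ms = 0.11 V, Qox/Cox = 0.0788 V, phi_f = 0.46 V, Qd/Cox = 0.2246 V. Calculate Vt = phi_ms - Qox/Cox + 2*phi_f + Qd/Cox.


Step 1: Vt = phi_ms - Qox/Cox + 2*phi_f + Qd/Cox
Step 2: Vt = 0.11 - 0.0788 + 2*0.46 + 0.2246
Step 3: Vt = 0.11 - 0.0788 + 0.92 + 0.2246
Step 4: Vt = 1.1758 V

1.1758


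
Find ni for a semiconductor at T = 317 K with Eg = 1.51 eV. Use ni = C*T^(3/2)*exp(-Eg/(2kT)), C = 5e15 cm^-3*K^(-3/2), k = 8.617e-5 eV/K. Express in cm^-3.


Step 1: Compute kT = 8.617e-5 * 317 = 0.02731589 eV
Step 2: Exponent = -Eg/(2kT) = -1.51/(2*0.02731589) = -27.63959
Step 3: T^(3/2) = 317^1.5 = 5644.02
Step 4: ni = 5e15 * 5644.02 * exp(-27.63959) = 2.80e+07 cm^-3

2.80e+07


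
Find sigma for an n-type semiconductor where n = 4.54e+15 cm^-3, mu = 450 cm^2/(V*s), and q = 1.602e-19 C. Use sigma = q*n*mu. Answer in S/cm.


Step 1: sigma = q * n * mu
Step 2: sigma = 1.602e-19 * 4.54e+15 * 450
Step 3: sigma = 3.273e-01 S/cm

3.273e-01


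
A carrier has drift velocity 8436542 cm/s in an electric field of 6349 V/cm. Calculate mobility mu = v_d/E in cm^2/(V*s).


Step 1: mu = v_d / E
Step 2: mu = 8436542 / 6349
Step 3: mu = 1328.8 cm^2/(V*s)

1328.8


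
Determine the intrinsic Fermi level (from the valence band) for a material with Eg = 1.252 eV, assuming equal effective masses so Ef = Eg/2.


Step 1: For an intrinsic semiconductor, the Fermi level sits at midgap.
Step 2: Ef = Eg / 2 = 1.252 / 2 = 0.626 eV

0.626


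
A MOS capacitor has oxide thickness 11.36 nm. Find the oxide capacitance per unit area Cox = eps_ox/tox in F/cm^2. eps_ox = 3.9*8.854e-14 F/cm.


Step 1: eps_ox = 3.9 * 8.854e-14 = 3.45306e-13 F/cm
Step 2: tox in cm = 11.36 nm * 1e-7 = 1.1360e-06 cm
Step 3: Cox = 3.45306e-13 / 1.1360e-06 = 3.04e-07 F/cm^2

3.04e-07


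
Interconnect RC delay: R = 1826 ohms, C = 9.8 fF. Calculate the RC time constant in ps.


Step 1: tau = R * C
Step 2: tau = 1826 * 9.8 fF = 1826 * 9.8e-15 F
Step 3: tau = 1.78948e-11 s = 17.8948 ps

17.8948


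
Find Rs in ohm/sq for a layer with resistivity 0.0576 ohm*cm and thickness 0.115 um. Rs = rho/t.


Step 1: Convert thickness to cm: t = 0.115 um = 1.1500e-05 cm
Step 2: Rs = rho / t = 0.0576 / 1.1500e-05
Step 3: Rs = 5008.7 ohm/sq

5008.7


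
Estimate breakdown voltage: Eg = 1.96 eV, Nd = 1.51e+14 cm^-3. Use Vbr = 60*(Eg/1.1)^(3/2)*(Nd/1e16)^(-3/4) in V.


Step 1: Eg/1.1 = 1.96/1.1 = 1.781818
Step 2: (Eg/1.1)^1.5 = 1.781818^1.5 = 2.378455
Step 3: (Nd/1e16)^(-0.75) = (0.0151)^(-0.75) = 23.214925
Step 4: Vbr = 60 * 2.378455 * 23.214925 = 3312.9 V

3312.9


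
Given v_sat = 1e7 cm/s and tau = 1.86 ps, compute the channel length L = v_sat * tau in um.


Step 1: tau in seconds = 1.86 ps * 1e-12 = 1.8600e-12 s
Step 2: L = v_sat * tau = 1e7 * 1.8600e-12 = 1.8600e-05 cm
Step 3: L in um = 1.8600e-05 * 1e4 = 0.186 um

0.186


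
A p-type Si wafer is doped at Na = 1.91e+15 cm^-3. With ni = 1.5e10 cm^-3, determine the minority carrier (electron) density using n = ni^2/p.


Step 1: Majority hole concentration p ≈ Na = 1.91e+15 cm^-3
Step 2: n = ni^2 / Na = (1.5e10)^2 / 1.91e+15
Step 3: n = 1.18e+05 cm^-3

1.18e+05


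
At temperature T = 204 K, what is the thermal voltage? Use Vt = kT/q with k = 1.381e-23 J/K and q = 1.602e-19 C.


Step 1: kT = 1.381e-23 * 204 = 2.81724e-21 J
Step 2: Vt = kT/q = 2.81724e-21 / 1.602e-19
Step 3: Vt = 0.01759 V

0.01759


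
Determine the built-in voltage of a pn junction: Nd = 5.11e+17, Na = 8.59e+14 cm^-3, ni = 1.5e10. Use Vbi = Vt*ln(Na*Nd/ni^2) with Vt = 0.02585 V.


Step 1: Compute Na*Nd/ni^2 = 8.59e+14 * 5.11e+17 / (1.5e10)^2 = 1.9509e+12
Step 2: ln(1.9509e+12) = 28.2993
Step 3: Vbi = 0.02585 * 28.2993 = 0.732 V

0.732


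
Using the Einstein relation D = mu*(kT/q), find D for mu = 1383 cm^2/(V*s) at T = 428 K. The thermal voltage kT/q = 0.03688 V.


Step 1: D = mu * (kT/q)
Step 2: D = 1383 * 0.03688
Step 3: D = 51.01 cm^2/s

51.01


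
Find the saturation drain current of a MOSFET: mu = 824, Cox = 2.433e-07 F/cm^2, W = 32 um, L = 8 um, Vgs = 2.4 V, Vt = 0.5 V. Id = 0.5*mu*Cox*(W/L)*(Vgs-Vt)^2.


Step 1: Overdrive voltage Vov = Vgs - Vt = 2.4 - 0.5 = 1.9 V
Step 2: W/L = 32/8 = 4
Step 3: Id = 0.5 * 824 * 2.433e-07 * 4 * 1.9^2
Step 4: Id = 1.45e-03 A

1.45e-03


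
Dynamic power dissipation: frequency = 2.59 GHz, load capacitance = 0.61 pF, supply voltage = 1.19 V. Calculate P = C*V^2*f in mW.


Step 1: V^2 = 1.19^2 = 1.4161 V^2
Step 2: P = C*V^2*f = 0.61e-12 F * 1.4161 * 2.59e9 Hz
Step 3: P = 2.23729639e-03 W
Step 4: P = 2.237 mW

2.237


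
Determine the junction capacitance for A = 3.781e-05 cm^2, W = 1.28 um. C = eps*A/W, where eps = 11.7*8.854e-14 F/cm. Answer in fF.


Step 1: eps_Si = 11.7 * 8.854e-14 = 1.035918e-12 F/cm
Step 2: W in cm = 1.28 * 1e-4 = 1.28e-04 cm
Step 3: C = 1.035918e-12 * 3.781e-05 / 1.28e-04 = 3.060005e-13 F
Step 4: C = 306.0 fF

306.0


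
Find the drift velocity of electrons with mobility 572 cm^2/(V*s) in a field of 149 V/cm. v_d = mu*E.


Step 1: v_d = mu * E
Step 2: v_d = 572 * 149 = 85228
Step 3: v_d = 8.52e+04 cm/s

8.52e+04


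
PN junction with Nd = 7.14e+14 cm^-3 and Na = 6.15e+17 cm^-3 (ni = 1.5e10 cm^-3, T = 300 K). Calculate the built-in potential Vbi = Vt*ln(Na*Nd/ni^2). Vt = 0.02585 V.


Step 1: Compute Na*Nd/ni^2 = 6.15e+17 * 7.14e+14 / (1.5e10)^2 = 1.9516e+12
Step 2: ln(1.9516e+12) = 28.2997
Step 3: Vbi = 0.02585 * 28.2997 = 0.732 V

0.732


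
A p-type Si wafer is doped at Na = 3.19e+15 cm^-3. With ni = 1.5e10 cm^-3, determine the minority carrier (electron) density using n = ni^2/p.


Step 1: Majority hole concentration p ≈ Na = 3.19e+15 cm^-3
Step 2: n = ni^2 / Na = (1.5e10)^2 / 3.19e+15
Step 3: n = 7.05e+04 cm^-3

7.05e+04


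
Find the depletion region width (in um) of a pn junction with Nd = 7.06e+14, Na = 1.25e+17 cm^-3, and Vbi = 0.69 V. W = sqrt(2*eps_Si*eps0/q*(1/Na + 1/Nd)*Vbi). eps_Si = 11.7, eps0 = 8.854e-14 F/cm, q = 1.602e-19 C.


Step 1: 1/Na + 1/Nd = 1/1.25e+17 + 1/7.06e+14 = 1.42443e-15
Step 2: 2*eps*eps0/q = 2*11.7*8.854e-14/1.602e-19 = 1.293281e+07
Step 3: W^2 = 1.293281e+07 * 1.42443e-15 * 0.69 = 1.27111e-08
Step 4: W = sqrt(1.27111e-08) = 1.127e-04 cm = 1.127 um

1.127


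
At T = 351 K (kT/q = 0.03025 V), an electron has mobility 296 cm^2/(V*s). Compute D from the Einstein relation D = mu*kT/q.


Step 1: D = mu * (kT/q)
Step 2: D = 296 * 0.03025
Step 3: D = 8.95 cm^2/s

8.95


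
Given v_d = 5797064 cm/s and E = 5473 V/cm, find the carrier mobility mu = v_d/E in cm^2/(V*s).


Step 1: mu = v_d / E
Step 2: mu = 5797064 / 5473
Step 3: mu = 1059.21 cm^2/(V*s)

1059.21


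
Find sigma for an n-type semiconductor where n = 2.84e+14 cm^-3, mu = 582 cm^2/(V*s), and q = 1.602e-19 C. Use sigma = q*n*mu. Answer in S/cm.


Step 1: sigma = q * n * mu
Step 2: sigma = 1.602e-19 * 2.84e+14 * 582
Step 3: sigma = 2.648e-02 S/cm

2.648e-02


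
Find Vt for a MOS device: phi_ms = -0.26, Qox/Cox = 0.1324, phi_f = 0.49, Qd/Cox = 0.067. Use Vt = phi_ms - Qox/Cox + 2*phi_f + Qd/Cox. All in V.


Step 1: Vt = phi_ms - Qox/Cox + 2*phi_f + Qd/Cox
Step 2: Vt = -0.26 - 0.1324 + 2*0.49 + 0.067
Step 3: Vt = -0.26 - 0.1324 + 0.98 + 0.067
Step 4: Vt = 0.6546 V

0.6546


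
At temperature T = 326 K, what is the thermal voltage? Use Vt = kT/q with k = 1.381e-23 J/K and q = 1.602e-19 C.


Step 1: kT = 1.381e-23 * 326 = 4.50206e-21 J
Step 2: Vt = kT/q = 4.50206e-21 / 1.602e-19
Step 3: Vt = 0.0281 V

0.0281


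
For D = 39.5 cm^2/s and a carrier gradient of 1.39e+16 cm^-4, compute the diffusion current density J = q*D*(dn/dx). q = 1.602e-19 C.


Step 1: J = q * D * (dn/dx)
Step 2: J = 1.602e-19 * 39.5 * 1.39e+16
Step 3: J = 8.80e-02 A/cm^2

8.80e-02


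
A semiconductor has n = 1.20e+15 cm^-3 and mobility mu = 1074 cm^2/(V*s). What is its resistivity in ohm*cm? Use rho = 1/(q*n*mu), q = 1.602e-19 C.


Step 1: sigma = q * n * mu = 1.602e-19 * 1.20e+15 * 1074 = 2.06466e-01 S/cm
Step 2: rho = 1 / sigma = 1 / 2.06466e-01 = 4.843 ohm*cm

4.843


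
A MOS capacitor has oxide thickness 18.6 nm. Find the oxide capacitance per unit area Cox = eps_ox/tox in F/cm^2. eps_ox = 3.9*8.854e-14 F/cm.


Step 1: eps_ox = 3.9 * 8.854e-14 = 3.45306e-13 F/cm
Step 2: tox in cm = 18.6 nm * 1e-7 = 1.8600e-06 cm
Step 3: Cox = 3.45306e-13 / 1.8600e-06 = 1.86e-07 F/cm^2

1.86e-07


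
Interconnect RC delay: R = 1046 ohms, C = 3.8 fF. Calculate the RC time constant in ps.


Step 1: tau = R * C
Step 2: tau = 1046 * 3.8 fF = 1046 * 3.8e-15 F
Step 3: tau = 3.9748e-12 s = 3.9748 ps

3.9748


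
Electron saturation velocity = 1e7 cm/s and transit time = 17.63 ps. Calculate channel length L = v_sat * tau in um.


Step 1: tau in seconds = 17.63 ps * 1e-12 = 1.7630e-11 s
Step 2: L = v_sat * tau = 1e7 * 1.7630e-11 = 1.7630e-04 cm
Step 3: L in um = 1.7630e-04 * 1e4 = 1.763 um

1.763


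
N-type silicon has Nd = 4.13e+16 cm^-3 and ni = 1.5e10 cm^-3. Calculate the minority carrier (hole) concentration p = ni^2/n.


Step 1: Since Nd >> ni, n ≈ Nd = 4.13e+16 cm^-3
Step 2: p = ni^2 / n = (1.5e10)^2 / 4.13e+16
Step 3: p = 2.25e20 / 4.13e+16 = 5.45e+03 cm^-3

5.45e+03


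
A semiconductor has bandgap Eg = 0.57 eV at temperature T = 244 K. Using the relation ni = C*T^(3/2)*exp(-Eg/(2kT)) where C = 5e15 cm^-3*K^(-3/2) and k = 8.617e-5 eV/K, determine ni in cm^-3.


Step 1: Compute kT = 8.617e-5 * 244 = 0.02102548 eV
Step 2: Exponent = -Eg/(2kT) = -0.57/(2*0.02102548) = -13.55498
Step 3: T^(3/2) = 244^1.5 = 3811.40
Step 4: ni = 5e15 * 3811.40 * exp(-13.55498) = 2.47e+13 cm^-3

2.47e+13


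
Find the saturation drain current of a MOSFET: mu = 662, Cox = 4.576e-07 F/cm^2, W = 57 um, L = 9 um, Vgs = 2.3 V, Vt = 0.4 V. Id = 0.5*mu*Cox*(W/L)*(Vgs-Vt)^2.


Step 1: Overdrive voltage Vov = Vgs - Vt = 2.3 - 0.4 = 1.9 V
Step 2: W/L = 57/9 = 6.33333
Step 3: Id = 0.5 * 662 * 4.576e-07 * 6.33333 * 1.9^2
Step 4: Id = 3.46e-03 A

3.46e-03


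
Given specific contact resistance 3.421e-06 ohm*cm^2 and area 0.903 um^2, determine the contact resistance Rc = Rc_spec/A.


Step 1: Convert area to cm^2: 0.903 um^2 = 9.0300e-09 cm^2
Step 2: Rc = Rc_spec / A = 3.421e-06 / 9.0300e-09
Step 3: Rc = 3.79e+02 ohms

3.79e+02


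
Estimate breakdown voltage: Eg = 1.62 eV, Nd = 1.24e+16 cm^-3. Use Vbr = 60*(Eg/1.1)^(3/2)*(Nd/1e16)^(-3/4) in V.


Step 1: Eg/1.1 = 1.62/1.1 = 1.472727
Step 2: (Eg/1.1)^1.5 = 1.472727^1.5 = 1.787242
Step 3: (Nd/1e16)^(-0.75) = (1.24)^(-0.75) = 0.851008
Step 4: Vbr = 60 * 1.787242 * 0.851008 = 91.3 V

91.3


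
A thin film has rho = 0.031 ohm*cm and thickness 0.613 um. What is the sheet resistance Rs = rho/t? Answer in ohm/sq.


Step 1: Convert thickness to cm: t = 0.613 um = 6.1300e-05 cm
Step 2: Rs = rho / t = 0.031 / 6.1300e-05
Step 3: Rs = 505.7 ohm/sq

505.7


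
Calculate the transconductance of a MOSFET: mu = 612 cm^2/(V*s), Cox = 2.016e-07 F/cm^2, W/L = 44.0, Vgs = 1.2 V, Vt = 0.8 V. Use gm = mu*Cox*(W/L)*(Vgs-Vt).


Step 1: Vov = Vgs - Vt = 1.2 - 0.8 = 0.4 V
Step 2: gm = mu * Cox * (W/L) * Vov
Step 3: gm = 612 * 2.016e-07 * 44.0 * 0.4 = 2.17e-03 S

2.17e-03


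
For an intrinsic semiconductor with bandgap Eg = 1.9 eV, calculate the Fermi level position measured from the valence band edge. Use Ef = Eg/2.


Step 1: For an intrinsic semiconductor, the Fermi level sits at midgap.
Step 2: Ef = Eg / 2 = 1.9 / 2 = 0.95 eV

0.95


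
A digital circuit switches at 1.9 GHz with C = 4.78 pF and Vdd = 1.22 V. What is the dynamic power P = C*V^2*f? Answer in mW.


Step 1: V^2 = 1.22^2 = 1.4884 V^2
Step 2: P = C*V^2*f = 4.78e-12 F * 1.4884 * 1.9e9 Hz
Step 3: P = 1.35176488e-02 W
Step 4: P = 13.518 mW

13.518


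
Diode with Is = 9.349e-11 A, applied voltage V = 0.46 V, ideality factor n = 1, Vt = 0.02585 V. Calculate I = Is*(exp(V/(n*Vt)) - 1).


Step 1: V/(n*Vt) = 0.46/(1*0.02585) = 17.7950
Step 2: exp(17.7950) = 5.3490e+07
Step 3: I = 9.349e-11 * (5.3490e+07 - 1) = 5.00e-03 A

5.00e-03


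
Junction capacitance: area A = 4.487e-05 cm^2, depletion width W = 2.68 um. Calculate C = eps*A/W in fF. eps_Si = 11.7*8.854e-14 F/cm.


Step 1: eps_Si = 11.7 * 8.854e-14 = 1.035918e-12 F/cm
Step 2: W in cm = 2.68 * 1e-4 = 2.68e-04 cm
Step 3: C = 1.035918e-12 * 4.487e-05 / 2.68e-04 = 1.734390e-13 F
Step 4: C = 173.44 fF

173.44


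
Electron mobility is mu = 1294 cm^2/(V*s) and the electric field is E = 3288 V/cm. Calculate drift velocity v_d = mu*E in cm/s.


Step 1: v_d = mu * E
Step 2: v_d = 1294 * 3288 = 4254672
Step 3: v_d = 4.25e+06 cm/s

4.25e+06


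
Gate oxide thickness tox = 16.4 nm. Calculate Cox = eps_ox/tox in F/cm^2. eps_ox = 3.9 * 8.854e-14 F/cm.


Step 1: eps_ox = 3.9 * 8.854e-14 = 3.45306e-13 F/cm
Step 2: tox in cm = 16.4 nm * 1e-7 = 1.6400e-06 cm
Step 3: Cox = 3.45306e-13 / 1.6400e-06 = 2.11e-07 F/cm^2

2.11e-07


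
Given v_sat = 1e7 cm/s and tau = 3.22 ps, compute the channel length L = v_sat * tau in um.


Step 1: tau in seconds = 3.22 ps * 1e-12 = 3.2200e-12 s
Step 2: L = v_sat * tau = 1e7 * 3.2200e-12 = 3.2200e-05 cm
Step 3: L in um = 3.2200e-05 * 1e4 = 0.322 um

0.322


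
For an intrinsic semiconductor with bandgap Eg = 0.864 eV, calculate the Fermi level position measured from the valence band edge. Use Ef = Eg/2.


Step 1: For an intrinsic semiconductor, the Fermi level sits at midgap.
Step 2: Ef = Eg / 2 = 0.864 / 2 = 0.432 eV

0.432


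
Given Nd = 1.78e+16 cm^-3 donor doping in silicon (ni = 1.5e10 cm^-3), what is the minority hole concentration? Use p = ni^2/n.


Step 1: Since Nd >> ni, n ≈ Nd = 1.78e+16 cm^-3
Step 2: p = ni^2 / n = (1.5e10)^2 / 1.78e+16
Step 3: p = 2.25e20 / 1.78e+16 = 1.26e+04 cm^-3

1.26e+04


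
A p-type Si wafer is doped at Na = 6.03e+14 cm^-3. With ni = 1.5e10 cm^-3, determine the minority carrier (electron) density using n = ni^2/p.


Step 1: Majority hole concentration p ≈ Na = 6.03e+14 cm^-3
Step 2: n = ni^2 / Na = (1.5e10)^2 / 6.03e+14
Step 3: n = 3.73e+05 cm^-3

3.73e+05


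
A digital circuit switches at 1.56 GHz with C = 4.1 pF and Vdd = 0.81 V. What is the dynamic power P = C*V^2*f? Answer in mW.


Step 1: V^2 = 0.81^2 = 0.6561 V^2
Step 2: P = C*V^2*f = 4.1e-12 F * 0.6561 * 1.56e9 Hz
Step 3: P = 4.1964156e-03 W
Step 4: P = 4.196 mW

4.196


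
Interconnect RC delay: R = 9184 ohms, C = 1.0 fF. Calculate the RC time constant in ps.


Step 1: tau = R * C
Step 2: tau = 9184 * 1.0 fF = 9184 * 1.0e-15 F
Step 3: tau = 9.184e-12 s = 9.184 ps

9.184


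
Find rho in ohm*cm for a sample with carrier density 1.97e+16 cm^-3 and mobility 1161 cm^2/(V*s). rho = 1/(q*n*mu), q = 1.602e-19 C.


Step 1: sigma = q * n * mu = 1.602e-19 * 1.97e+16 * 1161 = 3.66405e+00 S/cm
Step 2: rho = 1 / sigma = 1 / 3.66405e+00 = 0.2729 ohm*cm

0.2729


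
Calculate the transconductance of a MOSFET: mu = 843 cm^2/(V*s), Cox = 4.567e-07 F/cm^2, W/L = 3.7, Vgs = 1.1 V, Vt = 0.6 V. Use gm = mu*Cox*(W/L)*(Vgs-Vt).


Step 1: Vov = Vgs - Vt = 1.1 - 0.6 = 0.5 V
Step 2: gm = mu * Cox * (W/L) * Vov
Step 3: gm = 843 * 4.567e-07 * 3.7 * 0.5 = 7.12e-04 S

7.12e-04


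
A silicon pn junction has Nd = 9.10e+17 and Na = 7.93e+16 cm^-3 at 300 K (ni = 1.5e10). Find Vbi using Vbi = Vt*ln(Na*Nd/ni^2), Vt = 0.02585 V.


Step 1: Compute Na*Nd/ni^2 = 7.93e+16 * 9.10e+17 / (1.5e10)^2 = 3.2072e+14
Step 2: ln(3.2072e+14) = 33.4016
Step 3: Vbi = 0.02585 * 33.4016 = 0.863 V

0.863


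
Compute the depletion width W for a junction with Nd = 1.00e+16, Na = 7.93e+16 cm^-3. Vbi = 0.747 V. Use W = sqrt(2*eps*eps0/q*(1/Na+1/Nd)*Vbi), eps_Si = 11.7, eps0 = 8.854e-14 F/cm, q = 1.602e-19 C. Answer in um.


Step 1: 1/Na + 1/Nd = 1/7.93e+16 + 1/1.00e+16 = 1.12610e-16
Step 2: 2*eps*eps0/q = 2*11.7*8.854e-14/1.602e-19 = 1.293281e+07
Step 3: W^2 = 1.293281e+07 * 1.12610e-16 * 0.747 = 1.08790e-09
Step 4: W = sqrt(1.08790e-09) = 3.298e-05 cm = 0.3298 um

0.3298


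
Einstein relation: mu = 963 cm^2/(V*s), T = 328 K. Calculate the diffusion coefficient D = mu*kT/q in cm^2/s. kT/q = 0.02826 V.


Step 1: D = mu * (kT/q)
Step 2: D = 963 * 0.02826
Step 3: D = 27.21 cm^2/s

27.21


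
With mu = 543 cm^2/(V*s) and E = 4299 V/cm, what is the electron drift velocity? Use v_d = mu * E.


Step 1: v_d = mu * E
Step 2: v_d = 543 * 4299 = 2334357
Step 3: v_d = 2.33e+06 cm/s

2.33e+06


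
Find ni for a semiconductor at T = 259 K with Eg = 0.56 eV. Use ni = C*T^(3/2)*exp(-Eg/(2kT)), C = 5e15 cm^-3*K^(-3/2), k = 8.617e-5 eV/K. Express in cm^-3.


Step 1: Compute kT = 8.617e-5 * 259 = 0.02231803 eV
Step 2: Exponent = -Eg/(2kT) = -0.56/(2*0.02231803) = -12.54591
Step 3: T^(3/2) = 259^1.5 = 4168.21
Step 4: ni = 5e15 * 4168.21 * exp(-12.54591) = 7.42e+13 cm^-3

7.42e+13


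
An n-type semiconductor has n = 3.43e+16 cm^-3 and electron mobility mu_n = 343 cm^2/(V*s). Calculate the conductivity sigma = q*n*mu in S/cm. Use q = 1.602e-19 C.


Step 1: sigma = q * n * mu
Step 2: sigma = 1.602e-19 * 3.43e+16 * 343
Step 3: sigma = 1.885e+00 S/cm

1.885e+00


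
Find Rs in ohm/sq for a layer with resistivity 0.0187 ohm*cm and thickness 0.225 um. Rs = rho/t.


Step 1: Convert thickness to cm: t = 0.225 um = 2.2500e-05 cm
Step 2: Rs = rho / t = 0.0187 / 2.2500e-05
Step 3: Rs = 831.1 ohm/sq

831.1


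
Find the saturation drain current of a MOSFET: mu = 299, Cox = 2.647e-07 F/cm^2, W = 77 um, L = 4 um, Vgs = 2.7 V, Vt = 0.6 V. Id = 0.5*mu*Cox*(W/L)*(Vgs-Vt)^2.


Step 1: Overdrive voltage Vov = Vgs - Vt = 2.7 - 0.6 = 2.1 V
Step 2: W/L = 77/4 = 19.25
Step 3: Id = 0.5 * 299 * 2.647e-07 * 19.25 * 2.1^2
Step 4: Id = 3.36e-03 A

3.36e-03


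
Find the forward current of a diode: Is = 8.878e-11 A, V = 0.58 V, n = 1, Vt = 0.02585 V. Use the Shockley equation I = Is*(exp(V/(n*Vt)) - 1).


Step 1: V/(n*Vt) = 0.58/(1*0.02585) = 22.4371
Step 2: exp(22.4371) = 5.5502e+09
Step 3: I = 8.878e-11 * (5.5502e+09 - 1) = 4.93e-01 A

4.93e-01


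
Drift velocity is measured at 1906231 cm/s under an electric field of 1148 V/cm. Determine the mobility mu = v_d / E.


Step 1: mu = v_d / E
Step 2: mu = 1906231 / 1148
Step 3: mu = 1660.48 cm^2/(V*s)

1660.48


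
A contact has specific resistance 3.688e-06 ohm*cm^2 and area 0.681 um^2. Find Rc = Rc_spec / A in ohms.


Step 1: Convert area to cm^2: 0.681 um^2 = 6.8100e-09 cm^2
Step 2: Rc = Rc_spec / A = 3.688e-06 / 6.8100e-09
Step 3: Rc = 5.42e+02 ohms

5.42e+02


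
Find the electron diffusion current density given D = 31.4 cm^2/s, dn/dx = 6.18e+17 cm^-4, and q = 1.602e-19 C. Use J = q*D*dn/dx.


Step 1: J = q * D * (dn/dx)
Step 2: J = 1.602e-19 * 31.4 * 6.18e+17
Step 3: J = 3.11e+00 A/cm^2

3.11e+00


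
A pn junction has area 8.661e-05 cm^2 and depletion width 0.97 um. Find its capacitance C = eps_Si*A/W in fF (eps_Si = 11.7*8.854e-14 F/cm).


Step 1: eps_Si = 11.7 * 8.854e-14 = 1.035918e-12 F/cm
Step 2: W in cm = 0.97 * 1e-4 = 9.70e-05 cm
Step 3: C = 1.035918e-12 * 8.661e-05 / 9.70e-05 = 9.249573e-13 F
Step 4: C = 924.96 fF

924.96


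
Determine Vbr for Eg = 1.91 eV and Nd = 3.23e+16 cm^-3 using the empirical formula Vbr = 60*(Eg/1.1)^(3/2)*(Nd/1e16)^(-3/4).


Step 1: Eg/1.1 = 1.91/1.1 = 1.736364
Step 2: (Eg/1.1)^1.5 = 1.736364^1.5 = 2.288027
Step 3: (Nd/1e16)^(-0.75) = (3.23)^(-0.75) = 0.415048
Step 4: Vbr = 60 * 2.288027 * 0.415048 = 57.0 V

57.0


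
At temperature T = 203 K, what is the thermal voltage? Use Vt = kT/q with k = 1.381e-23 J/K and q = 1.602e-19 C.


Step 1: kT = 1.381e-23 * 203 = 2.80343e-21 J
Step 2: Vt = kT/q = 2.80343e-21 / 1.602e-19
Step 3: Vt = 0.0175 V

0.0175


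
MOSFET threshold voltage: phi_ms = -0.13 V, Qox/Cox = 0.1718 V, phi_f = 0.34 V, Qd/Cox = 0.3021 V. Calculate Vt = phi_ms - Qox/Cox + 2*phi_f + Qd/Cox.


Step 1: Vt = phi_ms - Qox/Cox + 2*phi_f + Qd/Cox
Step 2: Vt = -0.13 - 0.1718 + 2*0.34 + 0.3021
Step 3: Vt = -0.13 - 0.1718 + 0.68 + 0.3021
Step 4: Vt = 0.6803 V

0.6803


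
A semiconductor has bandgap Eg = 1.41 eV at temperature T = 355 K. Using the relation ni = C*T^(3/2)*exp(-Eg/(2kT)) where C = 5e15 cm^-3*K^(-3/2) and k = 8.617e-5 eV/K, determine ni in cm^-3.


Step 1: Compute kT = 8.617e-5 * 355 = 0.03059035 eV
Step 2: Exponent = -Eg/(2kT) = -1.41/(2*0.03059035) = -23.04648
Step 3: T^(3/2) = 355^1.5 = 6688.71
Step 4: ni = 5e15 * 6688.71 * exp(-23.04648) = 3.28e+09 cm^-3

3.28e+09


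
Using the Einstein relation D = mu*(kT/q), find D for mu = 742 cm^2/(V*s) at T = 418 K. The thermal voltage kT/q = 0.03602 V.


Step 1: D = mu * (kT/q)
Step 2: D = 742 * 0.03602
Step 3: D = 26.73 cm^2/s

26.73


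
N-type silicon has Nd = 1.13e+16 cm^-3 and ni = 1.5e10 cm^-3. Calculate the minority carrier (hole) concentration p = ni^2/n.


Step 1: Since Nd >> ni, n ≈ Nd = 1.13e+16 cm^-3
Step 2: p = ni^2 / n = (1.5e10)^2 / 1.13e+16
Step 3: p = 2.25e20 / 1.13e+16 = 1.99e+04 cm^-3

1.99e+04


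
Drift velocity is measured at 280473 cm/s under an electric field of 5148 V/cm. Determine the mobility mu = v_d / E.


Step 1: mu = v_d / E
Step 2: mu = 280473 / 5148
Step 3: mu = 54.48 cm^2/(V*s)

54.48


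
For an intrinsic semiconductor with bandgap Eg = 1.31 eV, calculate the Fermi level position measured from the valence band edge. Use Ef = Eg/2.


Step 1: For an intrinsic semiconductor, the Fermi level sits at midgap.
Step 2: Ef = Eg / 2 = 1.31 / 2 = 0.655 eV

0.655


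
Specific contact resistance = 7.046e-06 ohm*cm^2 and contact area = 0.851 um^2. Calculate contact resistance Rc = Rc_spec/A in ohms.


Step 1: Convert area to cm^2: 0.851 um^2 = 8.5100e-09 cm^2
Step 2: Rc = Rc_spec / A = 7.046e-06 / 8.5100e-09
Step 3: Rc = 8.28e+02 ohms

8.28e+02


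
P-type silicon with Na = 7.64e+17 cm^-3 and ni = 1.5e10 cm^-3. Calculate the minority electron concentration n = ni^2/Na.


Step 1: Majority hole concentration p ≈ Na = 7.64e+17 cm^-3
Step 2: n = ni^2 / Na = (1.5e10)^2 / 7.64e+17
Step 3: n = 2.95e+02 cm^-3

2.95e+02


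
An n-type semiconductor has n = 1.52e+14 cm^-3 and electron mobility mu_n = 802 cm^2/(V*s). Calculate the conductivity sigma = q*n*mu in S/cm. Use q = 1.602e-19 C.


Step 1: sigma = q * n * mu
Step 2: sigma = 1.602e-19 * 1.52e+14 * 802
Step 3: sigma = 1.953e-02 S/cm

1.953e-02


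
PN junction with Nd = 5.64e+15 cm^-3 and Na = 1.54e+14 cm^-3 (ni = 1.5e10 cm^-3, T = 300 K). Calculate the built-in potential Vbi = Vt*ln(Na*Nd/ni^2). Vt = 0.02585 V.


Step 1: Compute Na*Nd/ni^2 = 1.54e+14 * 5.64e+15 / (1.5e10)^2 = 3.8603e+09
Step 2: ln(3.8603e+09) = 22.0740
Step 3: Vbi = 0.02585 * 22.0740 = 0.571 V

0.571


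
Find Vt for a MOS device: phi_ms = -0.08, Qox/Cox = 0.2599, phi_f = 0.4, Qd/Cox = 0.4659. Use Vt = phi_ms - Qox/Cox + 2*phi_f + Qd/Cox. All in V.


Step 1: Vt = phi_ms - Qox/Cox + 2*phi_f + Qd/Cox
Step 2: Vt = -0.08 - 0.2599 + 2*0.4 + 0.4659
Step 3: Vt = -0.08 - 0.2599 + 0.8 + 0.4659
Step 4: Vt = 0.926 V

0.926


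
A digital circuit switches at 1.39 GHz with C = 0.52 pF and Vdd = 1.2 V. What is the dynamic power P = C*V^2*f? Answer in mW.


Step 1: V^2 = 1.2^2 = 1.44 V^2
Step 2: P = C*V^2*f = 0.52e-12 F * 1.44 * 1.39e9 Hz
Step 3: P = 1.040832e-03 W
Step 4: P = 1.041 mW

1.041
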